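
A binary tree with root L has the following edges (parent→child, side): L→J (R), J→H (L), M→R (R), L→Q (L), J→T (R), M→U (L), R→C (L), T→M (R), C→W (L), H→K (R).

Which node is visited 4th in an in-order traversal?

In-order visits the left subtree, then the node, then the right subtree.
At L: go left to Q.
  Q is a leaf — visit Q.
Visit L.
At L: go right to J.
  At J: go left to H.
    At H: no left child.
    Visit H.
    At H: go right to K.
      K is a leaf — visit K.
  Visit J.
  At J: go right to T.
    At T: no left child.
    Visit T.
    At T: go right to M.
      At M: go left to U.
        U is a leaf — visit U.
      Visit M.
      At M: go right to R.
        At R: go left to C.
          At C: go left to W.
            W is a leaf — visit W.
          Visit C.
          At C: no right child.
        Visit R.
        At R: no right child.
Full in-order sequence: Q, L, H, K, J, T, U, M, W, C, R.

K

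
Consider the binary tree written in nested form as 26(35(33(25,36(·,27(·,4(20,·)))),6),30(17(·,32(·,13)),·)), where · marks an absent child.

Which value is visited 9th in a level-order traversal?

32

Level-order visits nodes level by level from the root, left to right within each level.
Level 0: 26
Level 1: 35, 30
Level 2: 33, 6, 17
Level 3: 25, 36, 32
Level 4: 27, 13
Level 5: 4
Level 6: 20
Full level-order sequence: 26, 35, 30, 33, 6, 17, 25, 36, 32, 27, 13, 4, 20.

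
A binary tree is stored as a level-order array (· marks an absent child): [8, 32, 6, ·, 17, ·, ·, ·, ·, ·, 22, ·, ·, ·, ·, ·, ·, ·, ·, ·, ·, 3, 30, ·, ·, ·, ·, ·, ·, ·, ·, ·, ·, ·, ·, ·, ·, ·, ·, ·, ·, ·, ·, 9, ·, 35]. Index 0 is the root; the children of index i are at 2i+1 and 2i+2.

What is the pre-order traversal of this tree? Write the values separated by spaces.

Pre-order visits the node, then its left subtree, then its right subtree.
Visit 8.
At 8: go left to 32.
  Visit 32.
  At 32: no left child.
  At 32: go right to 17.
    Visit 17.
    At 17: no left child.
    At 17: go right to 22.
      Visit 22.
      At 22: go left to 3.
        Visit 3.
        At 3: go left to 9.
          9 is a leaf — visit 9.
        At 3: no right child.
      At 22: go right to 30.
        Visit 30.
        At 30: go left to 35.
          35 is a leaf — visit 35.
        At 30: no right child.
At 8: go right to 6.
  6 is a leaf — visit 6.

8 32 17 22 3 9 30 35 6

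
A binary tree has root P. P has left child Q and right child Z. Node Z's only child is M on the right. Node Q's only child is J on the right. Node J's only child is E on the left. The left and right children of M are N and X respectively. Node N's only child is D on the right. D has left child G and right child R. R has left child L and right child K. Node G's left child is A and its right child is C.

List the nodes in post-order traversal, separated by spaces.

E J Q A C G L K R D N X M Z P

Post-order visits the left subtree, then the right subtree, then the node.
At P: go left to Q.
  At Q: no left child.
  At Q: go right to J.
    At J: go left to E.
      E is a leaf — visit E.
    At J: no right child.
    Visit J.
  Visit Q.
At P: go right to Z.
  At Z: no left child.
  At Z: go right to M.
    At M: go left to N.
      At N: no left child.
      At N: go right to D.
        At D: go left to G.
          At G: go left to A.
            A is a leaf — visit A.
          At G: go right to C.
            C is a leaf — visit C.
          Visit G.
        At D: go right to R.
          At R: go left to L.
            L is a leaf — visit L.
          At R: go right to K.
            K is a leaf — visit K.
          Visit R.
        Visit D.
      Visit N.
    At M: go right to X.
      X is a leaf — visit X.
    Visit M.
  Visit Z.
Visit P.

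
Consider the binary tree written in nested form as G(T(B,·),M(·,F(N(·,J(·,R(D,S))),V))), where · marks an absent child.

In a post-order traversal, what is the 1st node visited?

Post-order visits the left subtree, then the right subtree, then the node.
At G: go left to T.
  At T: go left to B.
    B is a leaf — visit B.
  At T: no right child.
  Visit T.
At G: go right to M.
  At M: no left child.
  At M: go right to F.
    At F: go left to N.
      At N: no left child.
      At N: go right to J.
        At J: no left child.
        At J: go right to R.
          At R: go left to D.
            D is a leaf — visit D.
          At R: go right to S.
            S is a leaf — visit S.
          Visit R.
        Visit J.
      Visit N.
    At F: go right to V.
      V is a leaf — visit V.
    Visit F.
  Visit M.
Visit G.
Full post-order sequence: B, T, D, S, R, J, N, V, F, M, G.

B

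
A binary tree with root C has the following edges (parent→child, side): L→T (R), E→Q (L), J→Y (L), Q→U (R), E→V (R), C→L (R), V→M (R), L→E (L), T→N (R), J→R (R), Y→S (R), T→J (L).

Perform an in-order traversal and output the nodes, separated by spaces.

In-order visits the left subtree, then the node, then the right subtree.
At C: no left child.
Visit C.
At C: go right to L.
  At L: go left to E.
    At E: go left to Q.
      At Q: no left child.
      Visit Q.
      At Q: go right to U.
        U is a leaf — visit U.
    Visit E.
    At E: go right to V.
      At V: no left child.
      Visit V.
      At V: go right to M.
        M is a leaf — visit M.
  Visit L.
  At L: go right to T.
    At T: go left to J.
      At J: go left to Y.
        At Y: no left child.
        Visit Y.
        At Y: go right to S.
          S is a leaf — visit S.
      Visit J.
      At J: go right to R.
        R is a leaf — visit R.
    Visit T.
    At T: go right to N.
      N is a leaf — visit N.

C Q U E V M L Y S J R T N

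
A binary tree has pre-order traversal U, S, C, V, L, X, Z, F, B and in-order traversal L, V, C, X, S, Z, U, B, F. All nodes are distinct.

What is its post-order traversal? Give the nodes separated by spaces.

L V X C Z S B F U

The first element of pre-order is the root; it splits in-order into left and right subtrees.
Root U: left subtree has 6 nodes {L, V, C, X, S, Z}, right has 2 {B, F}.
  Root S: left subtree has 4 nodes {L, V, C, X}, right has 1 {Z}.
    Root C: left subtree has 2 nodes {L, V}, right has 1 {X}.
      Root V: left subtree has 1 node {L}, right has 0 { }.
  Root F: left subtree has 1 node {B}, right has 0 { }.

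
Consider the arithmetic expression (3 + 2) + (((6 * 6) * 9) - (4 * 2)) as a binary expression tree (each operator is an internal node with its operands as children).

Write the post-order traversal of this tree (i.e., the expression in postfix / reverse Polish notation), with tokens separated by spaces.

3 2 + 6 6 * 9 * 4 2 * - +

Post-order on an expression tree gives postfix notation: for each operator, emit left operand, right operand, then the operator.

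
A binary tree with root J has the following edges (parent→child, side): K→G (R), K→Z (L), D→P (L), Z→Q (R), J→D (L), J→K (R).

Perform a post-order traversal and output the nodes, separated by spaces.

P D Q Z G K J

Post-order visits the left subtree, then the right subtree, then the node.
At J: go left to D.
  At D: go left to P.
    P is a leaf — visit P.
  At D: no right child.
  Visit D.
At J: go right to K.
  At K: go left to Z.
    At Z: no left child.
    At Z: go right to Q.
      Q is a leaf — visit Q.
    Visit Z.
  At K: go right to G.
    G is a leaf — visit G.
  Visit K.
Visit J.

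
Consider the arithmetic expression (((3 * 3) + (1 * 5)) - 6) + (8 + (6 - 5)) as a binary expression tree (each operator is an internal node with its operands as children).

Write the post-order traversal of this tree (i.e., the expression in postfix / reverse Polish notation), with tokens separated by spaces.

Post-order on an expression tree gives postfix notation: for each operator, emit left operand, right operand, then the operator.

3 3 * 1 5 * + 6 - 8 6 5 - + +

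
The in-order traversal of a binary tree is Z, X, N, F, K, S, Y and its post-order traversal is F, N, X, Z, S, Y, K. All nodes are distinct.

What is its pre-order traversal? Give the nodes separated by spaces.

K Z X N F Y S

The last element of post-order is the root; it splits in-order into left and right subtrees.
Root K: left subtree has 4 nodes {Z, X, N, F}, right has 2 {S, Y}.
  Root Z: left subtree has 0 nodes { }, right has 3 {X, N, F}.
    Root X: left subtree has 0 nodes { }, right has 2 {N, F}.
      Root N: left subtree has 0 nodes { }, right has 1 {F}.
  Root Y: left subtree has 1 node {S}, right has 0 { }.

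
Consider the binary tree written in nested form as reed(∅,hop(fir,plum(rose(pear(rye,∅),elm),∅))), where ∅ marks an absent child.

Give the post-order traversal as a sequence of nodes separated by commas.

fir, rye, pear, elm, rose, plum, hop, reed

Post-order visits the left subtree, then the right subtree, then the node.
At reed: no left child.
At reed: go right to hop.
  At hop: go left to fir.
    fir is a leaf — visit fir.
  At hop: go right to plum.
    At plum: go left to rose.
      At rose: go left to pear.
        At pear: go left to rye.
          rye is a leaf — visit rye.
        At pear: no right child.
        Visit pear.
      At rose: go right to elm.
        elm is a leaf — visit elm.
      Visit rose.
    At plum: no right child.
    Visit plum.
  Visit hop.
Visit reed.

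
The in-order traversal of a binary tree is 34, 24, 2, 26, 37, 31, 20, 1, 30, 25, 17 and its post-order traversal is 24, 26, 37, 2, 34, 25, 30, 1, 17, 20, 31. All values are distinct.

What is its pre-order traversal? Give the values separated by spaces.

The last element of post-order is the root; it splits in-order into left and right subtrees.
Root 31: left subtree has 5 nodes {34, 24, 2, 26, 37}, right has 5 {20, 1, 30, 25, 17}.
  Root 34: left subtree has 0 nodes { }, right has 4 {24, 2, 26, 37}.
    Root 2: left subtree has 1 node {24}, right has 2 {26, 37}.
      Root 37: left subtree has 1 node {26}, right has 0 { }.
  Root 20: left subtree has 0 nodes { }, right has 4 {1, 30, 25, 17}.
    Root 17: left subtree has 3 nodes {1, 30, 25}, right has 0 { }.
      Root 1: left subtree has 0 nodes { }, right has 2 {30, 25}.
        Root 30: left subtree has 0 nodes { }, right has 1 {25}.

31 34 2 24 37 26 20 17 1 30 25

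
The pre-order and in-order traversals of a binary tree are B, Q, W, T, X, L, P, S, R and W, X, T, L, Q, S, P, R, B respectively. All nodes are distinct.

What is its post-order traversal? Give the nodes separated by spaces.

X L T W S R P Q B

The first element of pre-order is the root; it splits in-order into left and right subtrees.
Root B: left subtree has 8 nodes {W, X, T, L, Q, S, P, R}, right has 0 { }.
  Root Q: left subtree has 4 nodes {W, X, T, L}, right has 3 {S, P, R}.
    Root W: left subtree has 0 nodes { }, right has 3 {X, T, L}.
      Root T: left subtree has 1 node {X}, right has 1 {L}.
    Root P: left subtree has 1 node {S}, right has 1 {R}.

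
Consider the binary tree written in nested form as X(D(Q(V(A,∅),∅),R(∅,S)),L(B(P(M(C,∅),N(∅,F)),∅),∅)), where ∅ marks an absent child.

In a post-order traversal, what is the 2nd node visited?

V

Post-order visits the left subtree, then the right subtree, then the node.
At X: go left to D.
  At D: go left to Q.
    At Q: go left to V.
      At V: go left to A.
        A is a leaf — visit A.
      At V: no right child.
      Visit V.
    At Q: no right child.
    Visit Q.
  At D: go right to R.
    At R: no left child.
    At R: go right to S.
      S is a leaf — visit S.
    Visit R.
  Visit D.
At X: go right to L.
  At L: go left to B.
    At B: go left to P.
      At P: go left to M.
        At M: go left to C.
          C is a leaf — visit C.
        At M: no right child.
        Visit M.
      At P: go right to N.
        At N: no left child.
        At N: go right to F.
          F is a leaf — visit F.
        Visit N.
      Visit P.
    At B: no right child.
    Visit B.
  At L: no right child.
  Visit L.
Visit X.
Full post-order sequence: A, V, Q, S, R, D, C, M, F, N, P, B, L, X.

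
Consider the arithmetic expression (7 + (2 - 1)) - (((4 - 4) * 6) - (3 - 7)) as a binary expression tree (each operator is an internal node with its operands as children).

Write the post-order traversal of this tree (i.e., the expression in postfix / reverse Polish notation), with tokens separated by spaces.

7 2 1 - + 4 4 - 6 * 3 7 - - -

Post-order on an expression tree gives postfix notation: for each operator, emit left operand, right operand, then the operator.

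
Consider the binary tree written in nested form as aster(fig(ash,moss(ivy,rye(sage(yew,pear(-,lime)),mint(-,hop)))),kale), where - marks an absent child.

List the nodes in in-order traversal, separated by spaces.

ash fig ivy moss yew sage pear lime rye mint hop aster kale

In-order visits the left subtree, then the node, then the right subtree.
At aster: go left to fig.
  At fig: go left to ash.
    ash is a leaf — visit ash.
  Visit fig.
  At fig: go right to moss.
    At moss: go left to ivy.
      ivy is a leaf — visit ivy.
    Visit moss.
    At moss: go right to rye.
      At rye: go left to sage.
        At sage: go left to yew.
          yew is a leaf — visit yew.
        Visit sage.
        At sage: go right to pear.
          At pear: no left child.
          Visit pear.
          At pear: go right to lime.
            lime is a leaf — visit lime.
      Visit rye.
      At rye: go right to mint.
        At mint: no left child.
        Visit mint.
        At mint: go right to hop.
          hop is a leaf — visit hop.
Visit aster.
At aster: go right to kale.
  kale is a leaf — visit kale.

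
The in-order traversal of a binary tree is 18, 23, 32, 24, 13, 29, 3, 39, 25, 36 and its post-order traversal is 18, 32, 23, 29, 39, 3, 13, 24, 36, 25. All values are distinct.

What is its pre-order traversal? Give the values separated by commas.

The last element of post-order is the root; it splits in-order into left and right subtrees.
Root 25: left subtree has 8 nodes {18, 23, 32, 24, 13, 29, 3, 39}, right has 1 {36}.
  Root 24: left subtree has 3 nodes {18, 23, 32}, right has 4 {13, 29, 3, 39}.
    Root 23: left subtree has 1 node {18}, right has 1 {32}.
    Root 13: left subtree has 0 nodes { }, right has 3 {29, 3, 39}.
      Root 3: left subtree has 1 node {29}, right has 1 {39}.

25, 24, 23, 18, 32, 13, 3, 29, 39, 36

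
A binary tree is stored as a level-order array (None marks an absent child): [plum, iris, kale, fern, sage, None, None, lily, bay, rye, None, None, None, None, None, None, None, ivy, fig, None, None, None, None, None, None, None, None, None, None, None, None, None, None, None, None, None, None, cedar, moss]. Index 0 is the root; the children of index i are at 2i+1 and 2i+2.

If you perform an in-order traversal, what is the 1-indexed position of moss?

7

In-order visits the left subtree, then the node, then the right subtree.
At plum: go left to iris.
  At iris: go left to fern.
    At fern: go left to lily.
      lily is a leaf — visit lily.
    Visit fern.
    At fern: go right to bay.
      At bay: go left to ivy.
        ivy is a leaf — visit ivy.
      Visit bay.
      At bay: go right to fig.
        At fig: go left to cedar.
          cedar is a leaf — visit cedar.
        Visit fig.
        At fig: go right to moss.
          moss is a leaf — visit moss.
  Visit iris.
  At iris: go right to sage.
    At sage: go left to rye.
      rye is a leaf — visit rye.
    Visit sage.
    At sage: no right child.
Visit plum.
At plum: go right to kale.
  kale is a leaf — visit kale.
Full in-order sequence: lily, fern, ivy, bay, cedar, fig, moss, iris, rye, sage, plum, kale.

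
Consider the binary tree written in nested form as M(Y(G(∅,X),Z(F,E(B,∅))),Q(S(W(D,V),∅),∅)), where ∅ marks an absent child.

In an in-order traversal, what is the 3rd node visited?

Y

In-order visits the left subtree, then the node, then the right subtree.
At M: go left to Y.
  At Y: go left to G.
    At G: no left child.
    Visit G.
    At G: go right to X.
      X is a leaf — visit X.
  Visit Y.
  At Y: go right to Z.
    At Z: go left to F.
      F is a leaf — visit F.
    Visit Z.
    At Z: go right to E.
      At E: go left to B.
        B is a leaf — visit B.
      Visit E.
      At E: no right child.
Visit M.
At M: go right to Q.
  At Q: go left to S.
    At S: go left to W.
      At W: go left to D.
        D is a leaf — visit D.
      Visit W.
      At W: go right to V.
        V is a leaf — visit V.
    Visit S.
    At S: no right child.
  Visit Q.
  At Q: no right child.
Full in-order sequence: G, X, Y, F, Z, B, E, M, D, W, V, S, Q.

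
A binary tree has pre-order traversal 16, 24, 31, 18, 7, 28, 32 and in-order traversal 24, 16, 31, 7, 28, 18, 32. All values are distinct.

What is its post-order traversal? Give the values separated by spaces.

The first element of pre-order is the root; it splits in-order into left and right subtrees.
Root 16: left subtree has 1 node {24}, right has 5 {31, 7, 28, 18, 32}.
  Root 31: left subtree has 0 nodes { }, right has 4 {7, 28, 18, 32}.
    Root 18: left subtree has 2 nodes {7, 28}, right has 1 {32}.
      Root 7: left subtree has 0 nodes { }, right has 1 {28}.

24 28 7 32 18 31 16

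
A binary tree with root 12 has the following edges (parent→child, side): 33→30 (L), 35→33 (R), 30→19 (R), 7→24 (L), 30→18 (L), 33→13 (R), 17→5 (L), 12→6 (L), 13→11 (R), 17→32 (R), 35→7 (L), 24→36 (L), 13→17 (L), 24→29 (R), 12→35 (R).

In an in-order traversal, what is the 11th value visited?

In-order visits the left subtree, then the node, then the right subtree.
At 12: go left to 6.
  6 is a leaf — visit 6.
Visit 12.
At 12: go right to 35.
  At 35: go left to 7.
    At 7: go left to 24.
      At 24: go left to 36.
        36 is a leaf — visit 36.
      Visit 24.
      At 24: go right to 29.
        29 is a leaf — visit 29.
    Visit 7.
    At 7: no right child.
  Visit 35.
  At 35: go right to 33.
    At 33: go left to 30.
      At 30: go left to 18.
        18 is a leaf — visit 18.
      Visit 30.
      At 30: go right to 19.
        19 is a leaf — visit 19.
    Visit 33.
    At 33: go right to 13.
      At 13: go left to 17.
        At 17: go left to 5.
          5 is a leaf — visit 5.
        Visit 17.
        At 17: go right to 32.
          32 is a leaf — visit 32.
      Visit 13.
      At 13: go right to 11.
        11 is a leaf — visit 11.
Full in-order sequence: 6, 12, 36, 24, 29, 7, 35, 18, 30, 19, 33, 5, 17, 32, 13, 11.

33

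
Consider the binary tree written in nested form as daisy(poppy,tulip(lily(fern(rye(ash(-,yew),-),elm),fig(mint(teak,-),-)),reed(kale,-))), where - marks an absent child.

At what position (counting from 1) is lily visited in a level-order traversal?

Level-order visits nodes level by level from the root, left to right within each level.
Level 0: daisy
Level 1: poppy, tulip
Level 2: lily, reed
Level 3: fern, fig, kale
Level 4: rye, elm, mint
Level 5: ash, teak
Level 6: yew
Full level-order sequence: daisy, poppy, tulip, lily, reed, fern, fig, kale, rye, elm, mint, ash, teak, yew.

4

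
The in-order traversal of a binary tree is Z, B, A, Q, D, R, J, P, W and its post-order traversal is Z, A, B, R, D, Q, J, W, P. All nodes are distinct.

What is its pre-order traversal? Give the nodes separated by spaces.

The last element of post-order is the root; it splits in-order into left and right subtrees.
Root P: left subtree has 7 nodes {Z, B, A, Q, D, R, J}, right has 1 {W}.
  Root J: left subtree has 6 nodes {Z, B, A, Q, D, R}, right has 0 { }.
    Root Q: left subtree has 3 nodes {Z, B, A}, right has 2 {D, R}.
      Root B: left subtree has 1 node {Z}, right has 1 {A}.
      Root D: left subtree has 0 nodes { }, right has 1 {R}.

P J Q B Z A D R W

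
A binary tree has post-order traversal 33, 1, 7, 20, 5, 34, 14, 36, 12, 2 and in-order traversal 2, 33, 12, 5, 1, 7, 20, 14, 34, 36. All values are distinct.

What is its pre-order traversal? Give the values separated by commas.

2, 12, 33, 36, 14, 5, 20, 7, 1, 34

The last element of post-order is the root; it splits in-order into left and right subtrees.
Root 2: left subtree has 0 nodes { }, right has 9 {33, 12, 5, 1, 7, 20, 14, 34, 36}.
  Root 12: left subtree has 1 node {33}, right has 7 {5, 1, 7, 20, 14, 34, 36}.
    Root 36: left subtree has 6 nodes {5, 1, 7, 20, 14, 34}, right has 0 { }.
      Root 14: left subtree has 4 nodes {5, 1, 7, 20}, right has 1 {34}.
        Root 5: left subtree has 0 nodes { }, right has 3 {1, 7, 20}.
          Root 20: left subtree has 2 nodes {1, 7}, right has 0 { }.
            Root 7: left subtree has 1 node {1}, right has 0 { }.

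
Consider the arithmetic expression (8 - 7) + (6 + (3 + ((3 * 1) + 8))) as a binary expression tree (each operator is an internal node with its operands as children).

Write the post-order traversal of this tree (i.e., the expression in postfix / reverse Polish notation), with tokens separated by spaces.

Post-order on an expression tree gives postfix notation: for each operator, emit left operand, right operand, then the operator.

8 7 - 6 3 3 1 * 8 + + + +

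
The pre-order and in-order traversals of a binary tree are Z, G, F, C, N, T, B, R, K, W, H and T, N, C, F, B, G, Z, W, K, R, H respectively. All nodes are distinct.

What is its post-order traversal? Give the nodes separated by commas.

T, N, C, B, F, G, W, K, H, R, Z

The first element of pre-order is the root; it splits in-order into left and right subtrees.
Root Z: left subtree has 6 nodes {T, N, C, F, B, G}, right has 4 {W, K, R, H}.
  Root G: left subtree has 5 nodes {T, N, C, F, B}, right has 0 { }.
    Root F: left subtree has 3 nodes {T, N, C}, right has 1 {B}.
      Root C: left subtree has 2 nodes {T, N}, right has 0 { }.
        Root N: left subtree has 1 node {T}, right has 0 { }.
  Root R: left subtree has 2 nodes {W, K}, right has 1 {H}.
    Root K: left subtree has 1 node {W}, right has 0 { }.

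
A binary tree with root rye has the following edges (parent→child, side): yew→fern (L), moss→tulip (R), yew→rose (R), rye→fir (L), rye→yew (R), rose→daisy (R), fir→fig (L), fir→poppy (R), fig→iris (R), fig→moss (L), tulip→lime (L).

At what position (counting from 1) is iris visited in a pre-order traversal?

7

Pre-order visits the node, then its left subtree, then its right subtree.
Visit rye.
At rye: go left to fir.
  Visit fir.
  At fir: go left to fig.
    Visit fig.
    At fig: go left to moss.
      Visit moss.
      At moss: no left child.
      At moss: go right to tulip.
        Visit tulip.
        At tulip: go left to lime.
          lime is a leaf — visit lime.
        At tulip: no right child.
    At fig: go right to iris.
      iris is a leaf — visit iris.
  At fir: go right to poppy.
    poppy is a leaf — visit poppy.
At rye: go right to yew.
  Visit yew.
  At yew: go left to fern.
    fern is a leaf — visit fern.
  At yew: go right to rose.
    Visit rose.
    At rose: no left child.
    At rose: go right to daisy.
      daisy is a leaf — visit daisy.
Full pre-order sequence: rye, fir, fig, moss, tulip, lime, iris, poppy, yew, fern, rose, daisy.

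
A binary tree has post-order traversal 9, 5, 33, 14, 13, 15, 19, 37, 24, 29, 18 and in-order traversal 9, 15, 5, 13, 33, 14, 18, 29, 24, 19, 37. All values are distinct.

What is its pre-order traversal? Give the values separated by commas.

The last element of post-order is the root; it splits in-order into left and right subtrees.
Root 18: left subtree has 6 nodes {9, 15, 5, 13, 33, 14}, right has 4 {29, 24, 19, 37}.
  Root 15: left subtree has 1 node {9}, right has 4 {5, 13, 33, 14}.
    Root 13: left subtree has 1 node {5}, right has 2 {33, 14}.
      Root 14: left subtree has 1 node {33}, right has 0 { }.
  Root 29: left subtree has 0 nodes { }, right has 3 {24, 19, 37}.
    Root 24: left subtree has 0 nodes { }, right has 2 {19, 37}.
      Root 37: left subtree has 1 node {19}, right has 0 { }.

18, 15, 9, 13, 5, 14, 33, 29, 24, 37, 19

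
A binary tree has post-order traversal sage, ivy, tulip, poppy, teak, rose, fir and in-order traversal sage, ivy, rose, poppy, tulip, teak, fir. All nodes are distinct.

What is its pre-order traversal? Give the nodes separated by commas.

fir, rose, ivy, sage, teak, poppy, tulip

The last element of post-order is the root; it splits in-order into left and right subtrees.
Root fir: left subtree has 6 nodes {sage, ivy, rose, poppy, tulip, teak}, right has 0 { }.
  Root rose: left subtree has 2 nodes {sage, ivy}, right has 3 {poppy, tulip, teak}.
    Root ivy: left subtree has 1 node {sage}, right has 0 { }.
    Root teak: left subtree has 2 nodes {poppy, tulip}, right has 0 { }.
      Root poppy: left subtree has 0 nodes { }, right has 1 {tulip}.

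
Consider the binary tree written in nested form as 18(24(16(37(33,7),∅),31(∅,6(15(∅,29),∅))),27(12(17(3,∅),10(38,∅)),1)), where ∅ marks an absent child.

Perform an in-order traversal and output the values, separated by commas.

33, 37, 7, 16, 24, 31, 15, 29, 6, 18, 3, 17, 12, 38, 10, 27, 1

In-order visits the left subtree, then the node, then the right subtree.
At 18: go left to 24.
  At 24: go left to 16.
    At 16: go left to 37.
      At 37: go left to 33.
        33 is a leaf — visit 33.
      Visit 37.
      At 37: go right to 7.
        7 is a leaf — visit 7.
    Visit 16.
    At 16: no right child.
  Visit 24.
  At 24: go right to 31.
    At 31: no left child.
    Visit 31.
    At 31: go right to 6.
      At 6: go left to 15.
        At 15: no left child.
        Visit 15.
        At 15: go right to 29.
          29 is a leaf — visit 29.
      Visit 6.
      At 6: no right child.
Visit 18.
At 18: go right to 27.
  At 27: go left to 12.
    At 12: go left to 17.
      At 17: go left to 3.
        3 is a leaf — visit 3.
      Visit 17.
      At 17: no right child.
    Visit 12.
    At 12: go right to 10.
      At 10: go left to 38.
        38 is a leaf — visit 38.
      Visit 10.
      At 10: no right child.
  Visit 27.
  At 27: go right to 1.
    1 is a leaf — visit 1.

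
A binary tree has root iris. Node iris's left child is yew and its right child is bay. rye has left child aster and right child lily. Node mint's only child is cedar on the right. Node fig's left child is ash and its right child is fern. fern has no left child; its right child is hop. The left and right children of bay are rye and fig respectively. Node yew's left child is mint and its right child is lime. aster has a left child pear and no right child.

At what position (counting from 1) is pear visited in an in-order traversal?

6

In-order visits the left subtree, then the node, then the right subtree.
At iris: go left to yew.
  At yew: go left to mint.
    At mint: no left child.
    Visit mint.
    At mint: go right to cedar.
      cedar is a leaf — visit cedar.
  Visit yew.
  At yew: go right to lime.
    lime is a leaf — visit lime.
Visit iris.
At iris: go right to bay.
  At bay: go left to rye.
    At rye: go left to aster.
      At aster: go left to pear.
        pear is a leaf — visit pear.
      Visit aster.
      At aster: no right child.
    Visit rye.
    At rye: go right to lily.
      lily is a leaf — visit lily.
  Visit bay.
  At bay: go right to fig.
    At fig: go left to ash.
      ash is a leaf — visit ash.
    Visit fig.
    At fig: go right to fern.
      At fern: no left child.
      Visit fern.
      At fern: go right to hop.
        hop is a leaf — visit hop.
Full in-order sequence: mint, cedar, yew, lime, iris, pear, aster, rye, lily, bay, ash, fig, fern, hop.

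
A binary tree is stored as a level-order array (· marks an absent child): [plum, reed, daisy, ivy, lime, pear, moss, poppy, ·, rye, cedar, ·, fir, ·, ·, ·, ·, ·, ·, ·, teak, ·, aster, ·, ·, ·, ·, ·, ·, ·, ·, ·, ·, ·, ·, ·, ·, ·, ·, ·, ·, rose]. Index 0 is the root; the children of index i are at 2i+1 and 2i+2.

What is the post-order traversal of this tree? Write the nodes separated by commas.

Post-order visits the left subtree, then the right subtree, then the node.
At plum: go left to reed.
  At reed: go left to ivy.
    At ivy: go left to poppy.
      poppy is a leaf — visit poppy.
    At ivy: no right child.
    Visit ivy.
  At reed: go right to lime.
    At lime: go left to rye.
      At rye: no left child.
      At rye: go right to teak.
        At teak: go left to rose.
          rose is a leaf — visit rose.
        At teak: no right child.
        Visit teak.
      Visit rye.
    At lime: go right to cedar.
      At cedar: no left child.
      At cedar: go right to aster.
        aster is a leaf — visit aster.
      Visit cedar.
    Visit lime.
  Visit reed.
At plum: go right to daisy.
  At daisy: go left to pear.
    At pear: no left child.
    At pear: go right to fir.
      fir is a leaf — visit fir.
    Visit pear.
  At daisy: go right to moss.
    moss is a leaf — visit moss.
  Visit daisy.
Visit plum.

poppy, ivy, rose, teak, rye, aster, cedar, lime, reed, fir, pear, moss, daisy, plum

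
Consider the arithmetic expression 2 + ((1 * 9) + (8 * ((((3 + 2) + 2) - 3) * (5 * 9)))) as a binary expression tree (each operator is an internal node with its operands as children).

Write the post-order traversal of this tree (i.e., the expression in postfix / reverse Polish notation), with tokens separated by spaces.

2 1 9 * 8 3 2 + 2 + 3 - 5 9 * * * + +

Post-order on an expression tree gives postfix notation: for each operator, emit left operand, right operand, then the operator.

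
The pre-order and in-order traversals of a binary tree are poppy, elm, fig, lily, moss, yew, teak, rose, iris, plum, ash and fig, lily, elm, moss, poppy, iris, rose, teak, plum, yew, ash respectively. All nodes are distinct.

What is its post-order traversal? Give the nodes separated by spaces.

The first element of pre-order is the root; it splits in-order into left and right subtrees.
Root poppy: left subtree has 4 nodes {fig, lily, elm, moss}, right has 6 {iris, rose, teak, plum, yew, ash}.
  Root elm: left subtree has 2 nodes {fig, lily}, right has 1 {moss}.
    Root fig: left subtree has 0 nodes { }, right has 1 {lily}.
  Root yew: left subtree has 4 nodes {iris, rose, teak, plum}, right has 1 {ash}.
    Root teak: left subtree has 2 nodes {iris, rose}, right has 1 {plum}.
      Root rose: left subtree has 1 node {iris}, right has 0 { }.

lily fig moss elm iris rose plum teak ash yew poppy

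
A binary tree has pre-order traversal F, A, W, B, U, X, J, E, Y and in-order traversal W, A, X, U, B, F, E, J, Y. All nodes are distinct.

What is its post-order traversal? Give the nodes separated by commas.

W, X, U, B, A, E, Y, J, F

The first element of pre-order is the root; it splits in-order into left and right subtrees.
Root F: left subtree has 5 nodes {W, A, X, U, B}, right has 3 {E, J, Y}.
  Root A: left subtree has 1 node {W}, right has 3 {X, U, B}.
    Root B: left subtree has 2 nodes {X, U}, right has 0 { }.
      Root U: left subtree has 1 node {X}, right has 0 { }.
  Root J: left subtree has 1 node {E}, right has 1 {Y}.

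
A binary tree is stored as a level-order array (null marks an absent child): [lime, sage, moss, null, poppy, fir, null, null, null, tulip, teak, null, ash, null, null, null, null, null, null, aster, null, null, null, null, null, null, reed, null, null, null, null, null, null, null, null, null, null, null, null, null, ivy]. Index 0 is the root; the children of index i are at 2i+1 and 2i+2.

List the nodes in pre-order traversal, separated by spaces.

Pre-order visits the node, then its left subtree, then its right subtree.
Visit lime.
At lime: go left to sage.
  Visit sage.
  At sage: no left child.
  At sage: go right to poppy.
    Visit poppy.
    At poppy: go left to tulip.
      Visit tulip.
      At tulip: go left to aster.
        Visit aster.
        At aster: no left child.
        At aster: go right to ivy.
          ivy is a leaf — visit ivy.
      At tulip: no right child.
    At poppy: go right to teak.
      teak is a leaf — visit teak.
At lime: go right to moss.
  Visit moss.
  At moss: go left to fir.
    Visit fir.
    At fir: no left child.
    At fir: go right to ash.
      Visit ash.
      At ash: no left child.
      At ash: go right to reed.
        reed is a leaf — visit reed.
  At moss: no right child.

lime sage poppy tulip aster ivy teak moss fir ash reed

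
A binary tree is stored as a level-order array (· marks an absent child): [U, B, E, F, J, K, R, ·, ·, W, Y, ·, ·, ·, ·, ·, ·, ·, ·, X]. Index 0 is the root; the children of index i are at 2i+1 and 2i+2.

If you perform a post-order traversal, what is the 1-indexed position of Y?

Post-order visits the left subtree, then the right subtree, then the node.
At U: go left to B.
  At B: go left to F.
    F is a leaf — visit F.
  At B: go right to J.
    At J: go left to W.
      At W: go left to X.
        X is a leaf — visit X.
      At W: no right child.
      Visit W.
    At J: go right to Y.
      Y is a leaf — visit Y.
    Visit J.
  Visit B.
At U: go right to E.
  At E: go left to K.
    K is a leaf — visit K.
  At E: go right to R.
    R is a leaf — visit R.
  Visit E.
Visit U.
Full post-order sequence: F, X, W, Y, J, B, K, R, E, U.

4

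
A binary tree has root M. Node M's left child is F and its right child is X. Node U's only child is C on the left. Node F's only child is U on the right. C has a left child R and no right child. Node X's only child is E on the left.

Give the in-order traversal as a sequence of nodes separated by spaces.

F R C U M E X

In-order visits the left subtree, then the node, then the right subtree.
At M: go left to F.
  At F: no left child.
  Visit F.
  At F: go right to U.
    At U: go left to C.
      At C: go left to R.
        R is a leaf — visit R.
      Visit C.
      At C: no right child.
    Visit U.
    At U: no right child.
Visit M.
At M: go right to X.
  At X: go left to E.
    E is a leaf — visit E.
  Visit X.
  At X: no right child.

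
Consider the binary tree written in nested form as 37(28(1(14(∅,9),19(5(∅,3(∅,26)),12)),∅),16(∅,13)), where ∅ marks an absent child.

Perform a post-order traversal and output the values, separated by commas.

Post-order visits the left subtree, then the right subtree, then the node.
At 37: go left to 28.
  At 28: go left to 1.
    At 1: go left to 14.
      At 14: no left child.
      At 14: go right to 9.
        9 is a leaf — visit 9.
      Visit 14.
    At 1: go right to 19.
      At 19: go left to 5.
        At 5: no left child.
        At 5: go right to 3.
          At 3: no left child.
          At 3: go right to 26.
            26 is a leaf — visit 26.
          Visit 3.
        Visit 5.
      At 19: go right to 12.
        12 is a leaf — visit 12.
      Visit 19.
    Visit 1.
  At 28: no right child.
  Visit 28.
At 37: go right to 16.
  At 16: no left child.
  At 16: go right to 13.
    13 is a leaf — visit 13.
  Visit 16.
Visit 37.

9, 14, 26, 3, 5, 12, 19, 1, 28, 13, 16, 37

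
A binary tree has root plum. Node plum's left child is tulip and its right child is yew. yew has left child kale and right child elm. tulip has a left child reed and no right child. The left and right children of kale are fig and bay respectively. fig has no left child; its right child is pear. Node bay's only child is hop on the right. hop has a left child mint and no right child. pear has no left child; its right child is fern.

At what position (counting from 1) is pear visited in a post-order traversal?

4

Post-order visits the left subtree, then the right subtree, then the node.
At plum: go left to tulip.
  At tulip: go left to reed.
    reed is a leaf — visit reed.
  At tulip: no right child.
  Visit tulip.
At plum: go right to yew.
  At yew: go left to kale.
    At kale: go left to fig.
      At fig: no left child.
      At fig: go right to pear.
        At pear: no left child.
        At pear: go right to fern.
          fern is a leaf — visit fern.
        Visit pear.
      Visit fig.
    At kale: go right to bay.
      At bay: no left child.
      At bay: go right to hop.
        At hop: go left to mint.
          mint is a leaf — visit mint.
        At hop: no right child.
        Visit hop.
      Visit bay.
    Visit kale.
  At yew: go right to elm.
    elm is a leaf — visit elm.
  Visit yew.
Visit plum.
Full post-order sequence: reed, tulip, fern, pear, fig, mint, hop, bay, kale, elm, yew, plum.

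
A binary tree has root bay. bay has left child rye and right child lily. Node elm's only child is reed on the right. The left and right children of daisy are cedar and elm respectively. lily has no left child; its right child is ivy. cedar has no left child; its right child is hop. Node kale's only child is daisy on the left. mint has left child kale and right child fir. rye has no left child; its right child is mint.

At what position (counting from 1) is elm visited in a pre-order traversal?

8

Pre-order visits the node, then its left subtree, then its right subtree.
Visit bay.
At bay: go left to rye.
  Visit rye.
  At rye: no left child.
  At rye: go right to mint.
    Visit mint.
    At mint: go left to kale.
      Visit kale.
      At kale: go left to daisy.
        Visit daisy.
        At daisy: go left to cedar.
          Visit cedar.
          At cedar: no left child.
          At cedar: go right to hop.
            hop is a leaf — visit hop.
        At daisy: go right to elm.
          Visit elm.
          At elm: no left child.
          At elm: go right to reed.
            reed is a leaf — visit reed.
      At kale: no right child.
    At mint: go right to fir.
      fir is a leaf — visit fir.
At bay: go right to lily.
  Visit lily.
  At lily: no left child.
  At lily: go right to ivy.
    ivy is a leaf — visit ivy.
Full pre-order sequence: bay, rye, mint, kale, daisy, cedar, hop, elm, reed, fir, lily, ivy.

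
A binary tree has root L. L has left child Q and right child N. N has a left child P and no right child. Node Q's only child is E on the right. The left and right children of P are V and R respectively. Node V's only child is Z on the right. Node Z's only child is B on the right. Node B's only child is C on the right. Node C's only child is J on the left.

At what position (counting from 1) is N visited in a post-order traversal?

Post-order visits the left subtree, then the right subtree, then the node.
At L: go left to Q.
  At Q: no left child.
  At Q: go right to E.
    E is a leaf — visit E.
  Visit Q.
At L: go right to N.
  At N: go left to P.
    At P: go left to V.
      At V: no left child.
      At V: go right to Z.
        At Z: no left child.
        At Z: go right to B.
          At B: no left child.
          At B: go right to C.
            At C: go left to J.
              J is a leaf — visit J.
            At C: no right child.
            Visit C.
          Visit B.
        Visit Z.
      Visit V.
    At P: go right to R.
      R is a leaf — visit R.
    Visit P.
  At N: no right child.
  Visit N.
Visit L.
Full post-order sequence: E, Q, J, C, B, Z, V, R, P, N, L.

10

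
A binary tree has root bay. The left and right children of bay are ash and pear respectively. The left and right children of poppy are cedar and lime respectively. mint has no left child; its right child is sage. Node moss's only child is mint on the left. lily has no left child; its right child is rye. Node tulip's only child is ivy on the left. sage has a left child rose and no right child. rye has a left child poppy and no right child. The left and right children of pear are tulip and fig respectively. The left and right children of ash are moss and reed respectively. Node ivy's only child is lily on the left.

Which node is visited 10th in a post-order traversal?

rye

Post-order visits the left subtree, then the right subtree, then the node.
At bay: go left to ash.
  At ash: go left to moss.
    At moss: go left to mint.
      At mint: no left child.
      At mint: go right to sage.
        At sage: go left to rose.
          rose is a leaf — visit rose.
        At sage: no right child.
        Visit sage.
      Visit mint.
    At moss: no right child.
    Visit moss.
  At ash: go right to reed.
    reed is a leaf — visit reed.
  Visit ash.
At bay: go right to pear.
  At pear: go left to tulip.
    At tulip: go left to ivy.
      At ivy: go left to lily.
        At lily: no left child.
        At lily: go right to rye.
          At rye: go left to poppy.
            At poppy: go left to cedar.
              cedar is a leaf — visit cedar.
            At poppy: go right to lime.
              lime is a leaf — visit lime.
            Visit poppy.
          At rye: no right child.
          Visit rye.
        Visit lily.
      At ivy: no right child.
      Visit ivy.
    At tulip: no right child.
    Visit tulip.
  At pear: go right to fig.
    fig is a leaf — visit fig.
  Visit pear.
Visit bay.
Full post-order sequence: rose, sage, mint, moss, reed, ash, cedar, lime, poppy, rye, lily, ivy, tulip, fig, pear, bay.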